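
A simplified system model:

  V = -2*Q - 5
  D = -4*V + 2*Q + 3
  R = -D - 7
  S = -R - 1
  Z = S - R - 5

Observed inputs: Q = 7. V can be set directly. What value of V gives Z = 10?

Intervening on V fixes its value directly, overriding its dependence on Q.
Substituting into the D equation gives D = -4*V + 17.
Substituting into the R equation gives R = 4*V - 24.
Substituting into the S equation gives S = -4*V + 23.
Substituting into the Z equation gives Z = -8*V + 42.
Solve -8*V + 42 = 10: V = (10 - 42) / -8 = 4.

V = 4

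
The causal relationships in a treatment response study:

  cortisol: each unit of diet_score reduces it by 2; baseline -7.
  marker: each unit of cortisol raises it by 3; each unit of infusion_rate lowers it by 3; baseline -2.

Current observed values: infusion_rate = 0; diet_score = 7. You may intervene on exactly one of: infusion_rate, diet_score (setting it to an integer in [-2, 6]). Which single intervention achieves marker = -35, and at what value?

set diet_score = 2

Intervening on infusion_rate: marker = -3*infusion_rate - 65. Reaching -35 requires infusion_rate = -10, outside [-2, 6].
Intervening on diet_score: with other inputs at their observed values, marker = -6*diet_score - 23. Solving for -35 gives diet_score = 2, within [-2, 6].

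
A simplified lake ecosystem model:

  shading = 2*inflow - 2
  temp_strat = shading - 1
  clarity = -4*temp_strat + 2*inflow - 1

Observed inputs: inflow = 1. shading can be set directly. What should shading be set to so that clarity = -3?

Intervening on shading fixes its value directly, overriding its dependence on inflow.
Substituting into the clarity equation gives clarity = -4*shading + 5.
Solve -4*shading + 5 = -3: shading = (-3 - 5) / -4 = 2.

shading = 2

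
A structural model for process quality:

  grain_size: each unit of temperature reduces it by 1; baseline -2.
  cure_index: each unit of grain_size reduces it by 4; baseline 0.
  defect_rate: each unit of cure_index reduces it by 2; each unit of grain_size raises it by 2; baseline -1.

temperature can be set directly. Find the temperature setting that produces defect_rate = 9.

temperature = -3

Substituting into the cure_index equation gives cure_index = 4*temperature + 8.
This gives defect_rate = -10*temperature - 21.
Solve -10*temperature - 21 = 9: temperature = (9 + 21) / -10 = -3.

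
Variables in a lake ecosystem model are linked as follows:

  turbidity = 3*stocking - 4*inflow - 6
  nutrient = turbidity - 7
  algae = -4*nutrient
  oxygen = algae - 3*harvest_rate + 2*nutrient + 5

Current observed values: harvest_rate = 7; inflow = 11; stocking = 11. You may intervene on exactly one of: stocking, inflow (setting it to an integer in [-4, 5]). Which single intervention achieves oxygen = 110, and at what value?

set stocking = -2

Intervening on stocking: with other inputs at their observed values, oxygen = -6*stocking + 98. Solving for 110 gives stocking = -2, within [-4, 5].
Intervening on inflow: oxygen = 8*inflow - 56. Reaching 110 requires inflow = 83/4, not an integer.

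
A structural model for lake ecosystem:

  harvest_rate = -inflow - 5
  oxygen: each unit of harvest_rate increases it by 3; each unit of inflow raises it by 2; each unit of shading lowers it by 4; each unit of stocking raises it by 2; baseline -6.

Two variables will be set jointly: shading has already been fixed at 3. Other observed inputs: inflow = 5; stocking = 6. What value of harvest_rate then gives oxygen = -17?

harvest_rate = -7

With shading held at 3:
Intervening on harvest_rate fixes its value directly, overriding its dependence on inflow.
Substituting into the oxygen equation gives oxygen = 3*harvest_rate + 4.
Solve 3*harvest_rate + 4 = -17: harvest_rate = (-17 - 4) / 3 = -7.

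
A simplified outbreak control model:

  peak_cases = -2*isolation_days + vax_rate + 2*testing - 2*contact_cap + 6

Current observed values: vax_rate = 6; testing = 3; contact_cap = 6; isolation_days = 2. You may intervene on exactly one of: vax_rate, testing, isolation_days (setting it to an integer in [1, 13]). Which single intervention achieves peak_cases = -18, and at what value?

set isolation_days = 12

Intervening on vax_rate: peak_cases = vax_rate - 4. Reaching -18 requires vax_rate = -14, outside [1, 13].
Intervening on testing: peak_cases = 2*testing - 4. Reaching -18 requires testing = -7, outside [1, 13].
Intervening on isolation_days: with other inputs at their observed values, peak_cases = -2*isolation_days + 6. Solving for -18 gives isolation_days = 12, within [1, 13].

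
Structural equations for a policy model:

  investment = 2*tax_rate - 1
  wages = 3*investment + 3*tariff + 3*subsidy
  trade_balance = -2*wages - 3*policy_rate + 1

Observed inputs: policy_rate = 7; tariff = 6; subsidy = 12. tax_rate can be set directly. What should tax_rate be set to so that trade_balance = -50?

tax_rate = -6

Substituting into the wages equation gives wages = 6*tax_rate + 51.
This gives trade_balance = -12*tax_rate - 122.
Solve -12*tax_rate - 122 = -50: tax_rate = (-50 + 122) / -12 = -6.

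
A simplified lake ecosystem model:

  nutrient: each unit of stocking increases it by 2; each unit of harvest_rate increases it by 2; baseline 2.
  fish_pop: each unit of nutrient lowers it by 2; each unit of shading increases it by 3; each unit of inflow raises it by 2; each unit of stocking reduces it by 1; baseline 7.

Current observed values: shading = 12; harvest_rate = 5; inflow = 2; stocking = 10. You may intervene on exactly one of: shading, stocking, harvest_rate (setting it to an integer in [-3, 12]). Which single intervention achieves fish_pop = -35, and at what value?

set harvest_rate = 7

Intervening on shading: fish_pop = 3*shading - 63. Reaching -35 requires shading = 28/3, not an integer.
Intervening on stocking: fish_pop = -5*stocking + 23. Reaching -35 requires stocking = 58/5, not an integer.
Intervening on harvest_rate: with other inputs at their observed values, fish_pop = -4*harvest_rate - 7. Solving for -35 gives harvest_rate = 7, within [-3, 12].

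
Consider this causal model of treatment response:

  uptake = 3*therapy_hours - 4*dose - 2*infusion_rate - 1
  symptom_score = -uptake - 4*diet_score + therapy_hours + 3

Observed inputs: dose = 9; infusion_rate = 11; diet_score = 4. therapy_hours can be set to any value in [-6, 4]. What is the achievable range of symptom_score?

38 to 58

Substituting into the uptake equation gives uptake = 3*therapy_hours - 59.
Substituting into the symptom_score equation gives symptom_score = -2*therapy_hours + 46.
Linear in therapy_hours, so extremes are at the endpoints: therapy_hours = -6 gives symptom_score = 58; therapy_hours = 4 gives symptom_score = 38.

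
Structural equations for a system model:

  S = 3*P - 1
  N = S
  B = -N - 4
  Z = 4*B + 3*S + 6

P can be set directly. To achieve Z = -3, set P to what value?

Substituting into the N equation gives N = 3*P - 1.
Substituting into the B equation gives B = -3*P - 3.
Substituting into the Z equation gives Z = -3*P - 9.
Solve -3*P - 9 = -3: P = (-3 + 9) / -3 = -2.

P = -2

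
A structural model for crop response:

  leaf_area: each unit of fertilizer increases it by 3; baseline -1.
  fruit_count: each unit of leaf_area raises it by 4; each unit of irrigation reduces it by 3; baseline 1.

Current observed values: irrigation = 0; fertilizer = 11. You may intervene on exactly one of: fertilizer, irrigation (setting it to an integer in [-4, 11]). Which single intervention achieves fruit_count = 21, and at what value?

Intervening on fertilizer: with other inputs at their observed values, fruit_count = 12*fertilizer - 3. Solving for 21 gives fertilizer = 2, within [-4, 11].
Intervening on irrigation: fruit_count = -3*irrigation + 129. Reaching 21 requires irrigation = 36, outside [-4, 11].

set fertilizer = 2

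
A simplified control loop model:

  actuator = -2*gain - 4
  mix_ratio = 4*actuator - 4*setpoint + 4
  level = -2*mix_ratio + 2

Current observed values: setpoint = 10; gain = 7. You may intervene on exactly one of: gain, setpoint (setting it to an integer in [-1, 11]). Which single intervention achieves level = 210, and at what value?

set setpoint = 9

Intervening on gain: level = 16*gain + 106. Reaching 210 requires gain = 13/2, not an integer.
Intervening on setpoint: with other inputs at their observed values, level = 8*setpoint + 138. Solving for 210 gives setpoint = 9, within [-1, 11].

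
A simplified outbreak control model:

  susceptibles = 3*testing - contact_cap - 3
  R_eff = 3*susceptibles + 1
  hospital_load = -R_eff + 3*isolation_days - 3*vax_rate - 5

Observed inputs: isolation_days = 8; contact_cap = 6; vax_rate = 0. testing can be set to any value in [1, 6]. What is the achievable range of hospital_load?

Substituting into the susceptibles equation gives susceptibles = 3*testing - 9.
Substituting into the R_eff equation gives R_eff = 9*testing - 26.
This gives hospital_load = -9*testing + 45.
Linear in testing, so extremes are at the endpoints: testing = 1 gives hospital_load = 36; testing = 6 gives hospital_load = -9.

-9 to 36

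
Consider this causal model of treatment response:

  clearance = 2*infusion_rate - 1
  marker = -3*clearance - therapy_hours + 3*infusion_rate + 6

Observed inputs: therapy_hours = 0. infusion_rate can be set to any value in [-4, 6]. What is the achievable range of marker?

-9 to 21

Substituting into the marker equation gives marker = -3*infusion_rate + 9.
Linear in infusion_rate, so extremes are at the endpoints: infusion_rate = -4 gives marker = 21; infusion_rate = 6 gives marker = -9.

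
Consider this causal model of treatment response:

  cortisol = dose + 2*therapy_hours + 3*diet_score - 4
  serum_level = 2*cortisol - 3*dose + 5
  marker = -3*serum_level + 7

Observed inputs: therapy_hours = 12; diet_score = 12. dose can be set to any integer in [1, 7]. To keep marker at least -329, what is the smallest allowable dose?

dose = 5

Substituting into the cortisol equation gives cortisol = dose + 56.
Substituting into the serum_level equation gives serum_level = -dose + 117.
Substituting into the marker equation gives marker = 3*dose - 344.
Require 3*dose - 344 ≥ -329, so dose ≥ 5.
The smallest integer in [1, 7] satisfying this is 5.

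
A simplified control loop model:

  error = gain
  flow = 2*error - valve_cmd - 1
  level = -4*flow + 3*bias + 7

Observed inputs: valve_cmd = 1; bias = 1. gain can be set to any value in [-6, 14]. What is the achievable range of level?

-94 to 66

Substituting into the flow equation gives flow = 2*gain - 2.
level becomes -8*gain + 18.
Linear in gain, so extremes are at the endpoints: gain = -6 gives level = 66; gain = 14 gives level = -94.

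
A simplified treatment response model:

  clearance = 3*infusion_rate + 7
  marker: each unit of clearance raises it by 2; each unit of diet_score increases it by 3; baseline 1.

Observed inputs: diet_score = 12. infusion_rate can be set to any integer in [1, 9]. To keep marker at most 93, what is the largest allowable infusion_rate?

infusion_rate = 7

Substituting into the marker equation gives marker = 6*infusion_rate + 51.
Require 6*infusion_rate + 51 ≤ 93, so infusion_rate ≤ 7.
The largest integer in [1, 9] satisfying this is 7.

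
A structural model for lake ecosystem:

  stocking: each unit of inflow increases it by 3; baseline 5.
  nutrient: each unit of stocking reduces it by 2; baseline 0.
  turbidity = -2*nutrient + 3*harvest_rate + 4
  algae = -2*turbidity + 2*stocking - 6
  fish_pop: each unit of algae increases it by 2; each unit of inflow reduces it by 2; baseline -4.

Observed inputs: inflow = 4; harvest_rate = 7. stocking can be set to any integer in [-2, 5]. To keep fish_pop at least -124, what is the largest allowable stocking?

Intervening on stocking fixes its value directly, overriding its dependence on inflow.
Substituting into the turbidity equation gives turbidity = 4*stocking + 25.
Substituting into the algae equation gives algae = -6*stocking - 56.
Substituting into the fish_pop equation gives fish_pop = -12*stocking - 124.
Require -12*stocking - 124 ≥ -124, so stocking ≤ 0.
The largest integer in [-2, 5] satisfying this is 0.

stocking = 0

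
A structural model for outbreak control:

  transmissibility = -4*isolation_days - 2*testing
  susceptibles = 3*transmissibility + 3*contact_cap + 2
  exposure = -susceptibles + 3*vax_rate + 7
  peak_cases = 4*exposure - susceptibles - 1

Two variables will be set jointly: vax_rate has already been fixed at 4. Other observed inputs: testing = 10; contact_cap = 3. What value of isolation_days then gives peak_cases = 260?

With vax_rate held at 4:
Substituting into the transmissibility equation gives transmissibility = -4*isolation_days - 20.
Substituting into the susceptibles equation gives susceptibles = -12*isolation_days - 49.
Substituting into the exposure equation gives exposure = 12*isolation_days + 68.
So peak_cases = 60*isolation_days + 320.
Solve 60*isolation_days + 320 = 260: isolation_days = (260 - 320) / 60 = -1.

isolation_days = -1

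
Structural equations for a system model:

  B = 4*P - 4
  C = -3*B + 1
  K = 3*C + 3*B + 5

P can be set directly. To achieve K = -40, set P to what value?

P = 3

Substituting into the C equation gives C = -12*P + 13.
Substituting into the K equation gives K = -24*P + 32.
Solve -24*P + 32 = -40: P = (-40 - 32) / -24 = 3.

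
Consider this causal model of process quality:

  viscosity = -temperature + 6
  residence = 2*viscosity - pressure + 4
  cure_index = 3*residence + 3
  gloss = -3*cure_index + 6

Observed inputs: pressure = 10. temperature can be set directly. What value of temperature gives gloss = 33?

Substituting into the residence equation gives residence = -2*temperature + 6.
cure_index becomes -6*temperature + 21.
Substituting into the gloss equation gives gloss = 18*temperature - 57.
Solve 18*temperature - 57 = 33: temperature = (33 + 57) / 18 = 5.

temperature = 5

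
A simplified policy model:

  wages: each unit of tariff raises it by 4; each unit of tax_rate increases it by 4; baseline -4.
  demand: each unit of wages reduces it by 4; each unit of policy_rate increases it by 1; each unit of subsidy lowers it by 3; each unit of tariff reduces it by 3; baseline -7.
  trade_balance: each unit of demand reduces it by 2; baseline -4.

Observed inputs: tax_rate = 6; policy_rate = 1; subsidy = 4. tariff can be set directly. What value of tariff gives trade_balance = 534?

tariff = 9

Substituting into the wages equation gives wages = 4*tariff + 20.
So demand = -19*tariff - 98.
Substituting into the trade_balance equation gives trade_balance = 38*tariff + 192.
Solve 38*tariff + 192 = 534: tariff = (534 - 192) / 38 = 9.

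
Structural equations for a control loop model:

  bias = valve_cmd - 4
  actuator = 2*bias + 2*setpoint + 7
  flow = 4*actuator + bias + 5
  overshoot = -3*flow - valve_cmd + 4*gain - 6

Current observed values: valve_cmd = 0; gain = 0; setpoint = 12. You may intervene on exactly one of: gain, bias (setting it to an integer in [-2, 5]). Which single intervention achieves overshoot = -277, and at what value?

Intervening on gain: with other inputs at their observed values, overshoot = 4*gain - 285. Solving for -277 gives gain = 2, within [-2, 5].
Intervening on bias: overshoot = -27*bias - 393. Reaching -277 requires bias = -116/27, not an integer.

set gain = 2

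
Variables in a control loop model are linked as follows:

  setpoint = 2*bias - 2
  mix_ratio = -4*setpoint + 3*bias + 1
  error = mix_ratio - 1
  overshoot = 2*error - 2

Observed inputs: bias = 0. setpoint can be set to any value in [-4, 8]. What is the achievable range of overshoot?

Intervening on setpoint fixes its value directly, overriding its dependence on bias.
Substituting into the mix_ratio equation gives mix_ratio = -4*setpoint + 1.
Substituting into the error equation gives error = -4*setpoint.
So overshoot = -8*setpoint - 2.
Linear in setpoint, so extremes are at the endpoints: setpoint = -4 gives overshoot = 30; setpoint = 8 gives overshoot = -66.

-66 to 30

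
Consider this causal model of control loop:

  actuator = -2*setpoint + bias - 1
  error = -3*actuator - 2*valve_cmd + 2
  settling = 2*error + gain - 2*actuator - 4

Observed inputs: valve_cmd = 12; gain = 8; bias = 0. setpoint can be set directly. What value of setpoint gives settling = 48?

setpoint = 5

Substituting into the actuator equation gives actuator = -2*setpoint - 1.
error becomes 6*setpoint - 19.
settling becomes 16*setpoint - 32.
Solve 16*setpoint - 32 = 48: setpoint = (48 + 32) / 16 = 5.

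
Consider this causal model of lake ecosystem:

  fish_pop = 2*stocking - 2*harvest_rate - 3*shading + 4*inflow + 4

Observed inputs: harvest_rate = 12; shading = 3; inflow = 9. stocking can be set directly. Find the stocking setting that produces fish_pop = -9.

stocking = -8

Substituting into the fish_pop equation gives fish_pop = 2*stocking + 7.
Solve 2*stocking + 7 = -9: stocking = (-9 - 7) / 2 = -8.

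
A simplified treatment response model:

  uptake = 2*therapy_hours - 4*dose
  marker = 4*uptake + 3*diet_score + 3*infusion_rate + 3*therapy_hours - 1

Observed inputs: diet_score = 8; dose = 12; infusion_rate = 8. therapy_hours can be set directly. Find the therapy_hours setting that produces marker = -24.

therapy_hours = 11

Substituting into the uptake equation gives uptake = 2*therapy_hours - 48.
This gives marker = 11*therapy_hours - 145.
Solve 11*therapy_hours - 145 = -24: therapy_hours = (-24 + 145) / 11 = 11.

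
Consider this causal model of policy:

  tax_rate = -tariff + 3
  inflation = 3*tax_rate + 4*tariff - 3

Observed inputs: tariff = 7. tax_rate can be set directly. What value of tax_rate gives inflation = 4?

Intervening on tax_rate fixes its value directly, overriding its dependence on tariff.
Substituting into the inflation equation gives inflation = 3*tax_rate + 25.
Solve 3*tax_rate + 25 = 4: tax_rate = (4 - 25) / 3 = -7.

tax_rate = -7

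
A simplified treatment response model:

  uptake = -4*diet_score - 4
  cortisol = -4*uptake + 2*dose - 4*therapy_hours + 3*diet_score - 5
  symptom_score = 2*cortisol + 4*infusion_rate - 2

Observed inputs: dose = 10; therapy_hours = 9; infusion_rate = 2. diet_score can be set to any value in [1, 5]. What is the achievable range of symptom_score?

34 to 186

Substituting into the cortisol equation gives cortisol = 19*diet_score - 5.
Substituting into the symptom_score equation gives symptom_score = 38*diet_score - 4.
Linear in diet_score, so extremes are at the endpoints: diet_score = 1 gives symptom_score = 34; diet_score = 5 gives symptom_score = 186.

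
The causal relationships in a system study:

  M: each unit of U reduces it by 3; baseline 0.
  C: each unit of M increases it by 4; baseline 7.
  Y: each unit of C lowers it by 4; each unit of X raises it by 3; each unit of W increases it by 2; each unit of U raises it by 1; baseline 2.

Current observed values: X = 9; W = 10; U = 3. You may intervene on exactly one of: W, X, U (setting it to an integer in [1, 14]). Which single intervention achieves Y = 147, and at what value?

Intervening on W: Y = 2*W + 148. Reaching 147 requires W = -1/2, not an integer.
Intervening on X: with other inputs at their observed values, Y = 3*X + 141. Solving for 147 gives X = 2, within [1, 14].
Intervening on U: Y = 49*U + 21. Reaching 147 requires U = 18/7, not an integer.

set X = 2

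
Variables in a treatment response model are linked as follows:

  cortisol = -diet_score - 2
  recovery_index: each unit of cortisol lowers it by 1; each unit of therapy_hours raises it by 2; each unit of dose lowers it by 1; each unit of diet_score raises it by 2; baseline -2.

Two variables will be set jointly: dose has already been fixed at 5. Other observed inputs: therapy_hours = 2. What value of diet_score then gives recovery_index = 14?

With dose held at 5:
Substituting into the recovery_index equation gives recovery_index = 3*diet_score - 1.
Solve 3*diet_score - 1 = 14: diet_score = (14 + 1) / 3 = 5.

diet_score = 5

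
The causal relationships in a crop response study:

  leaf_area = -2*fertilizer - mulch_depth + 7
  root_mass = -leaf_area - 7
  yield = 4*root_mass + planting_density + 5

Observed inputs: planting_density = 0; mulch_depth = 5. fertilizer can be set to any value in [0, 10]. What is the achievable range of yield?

Substituting into the leaf_area equation gives leaf_area = -2*fertilizer + 2.
root_mass becomes 2*fertilizer - 9.
So yield = 8*fertilizer - 31.
Linear in fertilizer, so extremes are at the endpoints: fertilizer = 0 gives yield = -31; fertilizer = 10 gives yield = 49.

-31 to 49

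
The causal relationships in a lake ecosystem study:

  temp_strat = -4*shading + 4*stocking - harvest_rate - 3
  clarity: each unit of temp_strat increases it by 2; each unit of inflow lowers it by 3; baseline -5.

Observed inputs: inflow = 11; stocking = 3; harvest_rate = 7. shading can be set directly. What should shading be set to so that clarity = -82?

Substituting into the temp_strat equation gives temp_strat = -4*shading + 2.
Substituting into the clarity equation gives clarity = -8*shading - 34.
Solve -8*shading - 34 = -82: shading = (-82 + 34) / -8 = 6.

shading = 6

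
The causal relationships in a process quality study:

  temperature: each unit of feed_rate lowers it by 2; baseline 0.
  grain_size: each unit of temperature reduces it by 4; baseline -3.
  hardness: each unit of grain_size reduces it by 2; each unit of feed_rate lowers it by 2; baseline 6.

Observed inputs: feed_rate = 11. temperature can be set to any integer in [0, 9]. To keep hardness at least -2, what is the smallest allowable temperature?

Intervening on temperature fixes its value directly, overriding its dependence on feed_rate.
Substituting into the hardness equation gives hardness = 8*temperature - 10.
Require 8*temperature - 10 ≥ -2, so temperature ≥ 1.
The smallest integer in [0, 9] satisfying this is 1.

temperature = 1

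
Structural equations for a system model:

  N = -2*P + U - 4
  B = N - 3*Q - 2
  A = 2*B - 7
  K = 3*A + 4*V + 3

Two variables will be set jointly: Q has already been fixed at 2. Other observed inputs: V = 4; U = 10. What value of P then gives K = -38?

P = 2

With Q held at 2:
Substituting into the N equation gives N = -2*P + 6.
Substituting into the B equation gives B = -2*P - 2.
Substituting into the A equation gives A = -4*P - 11.
So K = -12*P - 14.
Solve -12*P - 14 = -38: P = (-38 + 14) / -12 = 2.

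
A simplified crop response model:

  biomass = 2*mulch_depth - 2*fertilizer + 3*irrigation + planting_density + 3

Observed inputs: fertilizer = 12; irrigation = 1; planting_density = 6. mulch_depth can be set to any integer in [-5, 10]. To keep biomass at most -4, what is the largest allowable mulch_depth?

Substituting into the biomass equation gives biomass = 2*mulch_depth - 12.
Require 2*mulch_depth - 12 ≤ -4, so mulch_depth ≤ 4.
The largest integer in [-5, 10] satisfying this is 4.

mulch_depth = 4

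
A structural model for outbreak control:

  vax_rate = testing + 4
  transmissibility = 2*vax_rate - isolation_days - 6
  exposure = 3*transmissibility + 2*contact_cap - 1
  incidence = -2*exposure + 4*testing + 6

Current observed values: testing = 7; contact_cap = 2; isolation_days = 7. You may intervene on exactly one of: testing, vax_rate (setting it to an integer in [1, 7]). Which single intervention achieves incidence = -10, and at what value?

set testing = 5

Intervening on testing: with other inputs at their observed values, incidence = -8*testing + 30. Solving for -10 gives testing = 5, within [1, 7].
Intervening on vax_rate: incidence = -12*vax_rate + 106. Reaching -10 requires vax_rate = 29/3, not an integer.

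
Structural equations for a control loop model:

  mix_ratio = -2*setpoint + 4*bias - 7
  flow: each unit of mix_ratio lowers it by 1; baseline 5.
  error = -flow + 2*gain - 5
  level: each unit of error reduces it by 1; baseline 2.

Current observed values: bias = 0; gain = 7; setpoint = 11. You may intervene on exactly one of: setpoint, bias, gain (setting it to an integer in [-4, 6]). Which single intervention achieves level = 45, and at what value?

Intervening on setpoint: level = 2*setpoint + 5. Reaching 45 requires setpoint = 20, outside [-4, 6].
Intervening on bias: level = -4*bias + 27. Reaching 45 requires bias = -9/2, not an integer.
Intervening on gain: with other inputs at their observed values, level = -2*gain + 41. Solving for 45 gives gain = -2, within [-4, 6].

set gain = -2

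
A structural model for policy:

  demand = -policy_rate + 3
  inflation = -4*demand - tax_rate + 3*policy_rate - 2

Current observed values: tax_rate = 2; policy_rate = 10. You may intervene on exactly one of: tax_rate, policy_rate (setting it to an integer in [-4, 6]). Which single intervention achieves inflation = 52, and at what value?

Intervening on tax_rate: with other inputs at their observed values, inflation = -tax_rate + 56. Solving for 52 gives tax_rate = 4, within [-4, 6].
Intervening on policy_rate: inflation = 7*policy_rate - 16. Reaching 52 requires policy_rate = 68/7, not an integer.

set tax_rate = 4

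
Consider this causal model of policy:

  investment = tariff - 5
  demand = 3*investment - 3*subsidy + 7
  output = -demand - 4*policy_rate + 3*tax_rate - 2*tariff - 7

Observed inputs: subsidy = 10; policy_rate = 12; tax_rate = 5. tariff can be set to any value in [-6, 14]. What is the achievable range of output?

-72 to 28

Substituting into the demand equation gives demand = 3*tariff - 38.
Substituting into the output equation gives output = -5*tariff - 2.
Linear in tariff, so extremes are at the endpoints: tariff = -6 gives output = 28; tariff = 14 gives output = -72.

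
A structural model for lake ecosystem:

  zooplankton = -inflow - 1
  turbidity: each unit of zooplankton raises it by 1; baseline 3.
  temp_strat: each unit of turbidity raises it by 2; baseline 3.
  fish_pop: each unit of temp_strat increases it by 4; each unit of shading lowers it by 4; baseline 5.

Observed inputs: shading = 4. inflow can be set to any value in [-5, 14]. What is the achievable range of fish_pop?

Substituting into the turbidity equation gives turbidity = -inflow + 2.
Substituting into the temp_strat equation gives temp_strat = -2*inflow + 7.
Substituting into the fish_pop equation gives fish_pop = -8*inflow + 17.
Linear in inflow, so extremes are at the endpoints: inflow = -5 gives fish_pop = 57; inflow = 14 gives fish_pop = -95.

-95 to 57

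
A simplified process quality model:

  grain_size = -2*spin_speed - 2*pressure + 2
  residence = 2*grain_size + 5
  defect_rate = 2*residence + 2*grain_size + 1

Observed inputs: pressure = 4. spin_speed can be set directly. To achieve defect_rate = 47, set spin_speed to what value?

Substituting into the grain_size equation gives grain_size = -2*spin_speed - 6.
This gives residence = -4*spin_speed - 7.
Substituting into the defect_rate equation gives defect_rate = -12*spin_speed - 25.
Solve -12*spin_speed - 25 = 47: spin_speed = (47 + 25) / -12 = -6.

spin_speed = -6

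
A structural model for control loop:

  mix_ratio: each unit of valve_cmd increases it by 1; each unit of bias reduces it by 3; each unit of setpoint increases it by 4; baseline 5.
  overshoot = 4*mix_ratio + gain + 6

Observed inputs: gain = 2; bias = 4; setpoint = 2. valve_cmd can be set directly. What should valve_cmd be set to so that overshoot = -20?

valve_cmd = -8

Substituting into the mix_ratio equation gives mix_ratio = valve_cmd + 1.
Substituting into the overshoot equation gives overshoot = 4*valve_cmd + 12.
Solve 4*valve_cmd + 12 = -20: valve_cmd = (-20 - 12) / 4 = -8.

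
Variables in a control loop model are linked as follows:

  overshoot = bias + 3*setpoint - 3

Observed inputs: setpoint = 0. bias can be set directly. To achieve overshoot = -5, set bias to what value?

Substituting into the overshoot equation gives overshoot = bias - 3.
Solve bias - 3 = -5: bias = (-5 + 3) / 1 = -2.

bias = -2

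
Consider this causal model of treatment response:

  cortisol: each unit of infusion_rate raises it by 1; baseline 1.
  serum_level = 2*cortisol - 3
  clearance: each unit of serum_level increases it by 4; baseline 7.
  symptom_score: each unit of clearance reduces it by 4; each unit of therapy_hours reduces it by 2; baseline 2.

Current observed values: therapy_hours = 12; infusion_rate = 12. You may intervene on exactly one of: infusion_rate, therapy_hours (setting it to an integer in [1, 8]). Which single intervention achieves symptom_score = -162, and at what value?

Intervening on infusion_rate: with other inputs at their observed values, symptom_score = -32*infusion_rate - 34. Solving for -162 gives infusion_rate = 4, within [1, 8].
Intervening on therapy_hours: symptom_score = -2*therapy_hours - 394. Reaching -162 requires therapy_hours = -116, outside [1, 8].

set infusion_rate = 4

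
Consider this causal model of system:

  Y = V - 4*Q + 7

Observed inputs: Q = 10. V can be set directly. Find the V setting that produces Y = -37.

Substituting into the Y equation gives Y = V - 33.
Solve V - 33 = -37: V = (-37 + 33) / 1 = -4.

V = -4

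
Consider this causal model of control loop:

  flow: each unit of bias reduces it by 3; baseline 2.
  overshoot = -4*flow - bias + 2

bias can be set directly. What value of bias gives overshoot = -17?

Substituting into the overshoot equation gives overshoot = 11*bias - 6.
Solve 11*bias - 6 = -17: bias = (-17 + 6) / 11 = -1.

bias = -1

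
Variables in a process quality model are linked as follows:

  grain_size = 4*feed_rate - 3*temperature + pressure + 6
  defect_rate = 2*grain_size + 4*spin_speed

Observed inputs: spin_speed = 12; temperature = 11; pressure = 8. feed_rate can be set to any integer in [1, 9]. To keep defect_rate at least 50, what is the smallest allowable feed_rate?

feed_rate = 5

Substituting into the grain_size equation gives grain_size = 4*feed_rate - 19.
Substituting into the defect_rate equation gives defect_rate = 8*feed_rate + 10.
Require 8*feed_rate + 10 ≥ 50, so feed_rate ≥ 5.
The smallest integer in [1, 9] satisfying this is 5.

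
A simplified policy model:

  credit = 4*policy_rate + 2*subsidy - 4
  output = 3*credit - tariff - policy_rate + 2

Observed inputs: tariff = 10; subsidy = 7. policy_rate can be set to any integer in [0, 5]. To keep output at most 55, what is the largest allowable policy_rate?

policy_rate = 3

Substituting into the credit equation gives credit = 4*policy_rate + 10.
Substituting into the output equation gives output = 11*policy_rate + 22.
Require 11*policy_rate + 22 ≤ 55, so policy_rate ≤ 3.
The largest integer in [0, 5] satisfying this is 3.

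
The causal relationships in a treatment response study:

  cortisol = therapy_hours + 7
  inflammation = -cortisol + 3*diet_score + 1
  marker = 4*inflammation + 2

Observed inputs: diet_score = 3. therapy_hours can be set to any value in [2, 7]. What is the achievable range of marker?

-14 to 6

Substituting into the inflammation equation gives inflammation = -therapy_hours + 3.
Substituting into the marker equation gives marker = -4*therapy_hours + 14.
Linear in therapy_hours, so extremes are at the endpoints: therapy_hours = 2 gives marker = 6; therapy_hours = 7 gives marker = -14.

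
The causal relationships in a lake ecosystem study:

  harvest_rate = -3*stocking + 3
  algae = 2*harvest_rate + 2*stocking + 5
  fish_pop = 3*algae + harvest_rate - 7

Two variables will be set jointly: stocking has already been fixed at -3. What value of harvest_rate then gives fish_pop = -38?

With stocking held at -3:
Intervening on harvest_rate fixes its value directly, overriding its dependence on stocking.
Substituting into the algae equation gives algae = 2*harvest_rate - 1.
fish_pop becomes 7*harvest_rate - 10.
Solve 7*harvest_rate - 10 = -38: harvest_rate = (-38 + 10) / 7 = -4.

harvest_rate = -4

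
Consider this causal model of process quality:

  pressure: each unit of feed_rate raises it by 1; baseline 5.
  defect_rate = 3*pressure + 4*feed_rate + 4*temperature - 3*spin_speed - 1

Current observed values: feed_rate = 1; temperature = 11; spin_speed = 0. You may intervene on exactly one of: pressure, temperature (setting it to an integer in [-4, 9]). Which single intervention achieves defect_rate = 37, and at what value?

Intervening on pressure: defect_rate = 3*pressure + 47. Reaching 37 requires pressure = -10/3, not an integer.
Intervening on temperature: with other inputs at their observed values, defect_rate = 4*temperature + 21. Solving for 37 gives temperature = 4, within [-4, 9].

set temperature = 4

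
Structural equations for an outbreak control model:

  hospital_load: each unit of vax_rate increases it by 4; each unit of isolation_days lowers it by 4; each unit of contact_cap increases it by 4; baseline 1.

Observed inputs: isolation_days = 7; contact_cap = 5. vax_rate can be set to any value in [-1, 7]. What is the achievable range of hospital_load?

Substituting into the hospital_load equation gives hospital_load = 4*vax_rate - 7.
Linear in vax_rate, so extremes are at the endpoints: vax_rate = -1 gives hospital_load = -11; vax_rate = 7 gives hospital_load = 21.

-11 to 21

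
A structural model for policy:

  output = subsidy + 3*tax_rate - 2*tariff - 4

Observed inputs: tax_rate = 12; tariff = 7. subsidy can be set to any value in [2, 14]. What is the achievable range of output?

20 to 32

Substituting into the output equation gives output = subsidy + 18.
Linear in subsidy, so extremes are at the endpoints: subsidy = 2 gives output = 20; subsidy = 14 gives output = 32.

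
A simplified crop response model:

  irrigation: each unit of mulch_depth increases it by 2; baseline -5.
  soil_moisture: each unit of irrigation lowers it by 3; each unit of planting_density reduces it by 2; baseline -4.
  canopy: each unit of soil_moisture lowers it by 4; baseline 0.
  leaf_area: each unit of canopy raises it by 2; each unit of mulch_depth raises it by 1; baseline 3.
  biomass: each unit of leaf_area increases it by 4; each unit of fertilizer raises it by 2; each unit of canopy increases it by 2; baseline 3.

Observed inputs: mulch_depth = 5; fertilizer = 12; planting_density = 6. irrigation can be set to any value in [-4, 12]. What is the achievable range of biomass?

Intervening on irrigation fixes its value directly, overriding its dependence on mulch_depth.
Substituting into the soil_moisture equation gives soil_moisture = -3*irrigation - 16.
Substituting into the canopy equation gives canopy = 12*irrigation + 64.
This gives leaf_area = 24*irrigation + 136.
So biomass = 120*irrigation + 699.
Linear in irrigation, so extremes are at the endpoints: irrigation = -4 gives biomass = 219; irrigation = 12 gives biomass = 2139.

219 to 2139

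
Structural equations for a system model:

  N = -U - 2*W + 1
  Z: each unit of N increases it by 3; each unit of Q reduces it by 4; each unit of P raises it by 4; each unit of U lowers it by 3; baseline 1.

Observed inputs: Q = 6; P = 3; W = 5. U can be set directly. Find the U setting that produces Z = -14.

U = -4

Substituting into the N equation gives N = -U - 9.
Substituting into the Z equation gives Z = -6*U - 38.
Solve -6*U - 38 = -14: U = (-14 + 38) / -6 = -4.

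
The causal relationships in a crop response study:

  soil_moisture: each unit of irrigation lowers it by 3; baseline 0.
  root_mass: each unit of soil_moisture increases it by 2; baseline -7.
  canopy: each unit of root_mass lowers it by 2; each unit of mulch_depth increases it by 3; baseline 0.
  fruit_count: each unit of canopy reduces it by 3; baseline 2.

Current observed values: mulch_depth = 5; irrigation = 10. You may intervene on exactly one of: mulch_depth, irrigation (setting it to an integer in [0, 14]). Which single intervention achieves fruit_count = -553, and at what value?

set irrigation = 13

Intervening on mulch_depth: fruit_count = -9*mulch_depth - 400. Reaching -553 requires mulch_depth = 17, outside [0, 14].
Intervening on irrigation: with other inputs at their observed values, fruit_count = -36*irrigation - 85. Solving for -553 gives irrigation = 13, within [0, 14].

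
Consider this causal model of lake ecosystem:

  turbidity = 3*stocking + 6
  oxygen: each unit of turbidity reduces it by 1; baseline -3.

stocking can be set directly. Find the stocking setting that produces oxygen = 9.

Substituting into the oxygen equation gives oxygen = -3*stocking - 9.
Solve -3*stocking - 9 = 9: stocking = (9 + 9) / -3 = -6.

stocking = -6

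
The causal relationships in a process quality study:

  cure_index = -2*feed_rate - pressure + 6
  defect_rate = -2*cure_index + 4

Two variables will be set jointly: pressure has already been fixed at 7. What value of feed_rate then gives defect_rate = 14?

feed_rate = 2

With pressure held at 7:
Substituting into the cure_index equation gives cure_index = -2*feed_rate - 1.
This gives defect_rate = 4*feed_rate + 6.
Solve 4*feed_rate + 6 = 14: feed_rate = (14 - 6) / 4 = 2.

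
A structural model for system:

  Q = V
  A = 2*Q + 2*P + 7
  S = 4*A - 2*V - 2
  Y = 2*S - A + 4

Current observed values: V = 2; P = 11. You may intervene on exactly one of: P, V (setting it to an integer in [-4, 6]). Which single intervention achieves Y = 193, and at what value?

Intervening on P: Y = 14*P + 69. Reaching 193 requires P = 62/7, not an integer.
Intervening on V: with other inputs at their observed values, Y = 10*V + 203. Solving for 193 gives V = -1, within [-4, 6].

set V = -1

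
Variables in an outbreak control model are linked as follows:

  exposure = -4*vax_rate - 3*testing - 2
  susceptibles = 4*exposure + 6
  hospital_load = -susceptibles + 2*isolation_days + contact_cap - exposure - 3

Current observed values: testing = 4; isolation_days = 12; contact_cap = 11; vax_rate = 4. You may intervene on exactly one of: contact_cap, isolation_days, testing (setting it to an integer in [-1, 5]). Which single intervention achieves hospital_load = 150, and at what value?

set isolation_days = -1

Intervening on contact_cap: hospital_load = contact_cap + 165. Reaching 150 requires contact_cap = -15, outside [-1, 5].
Intervening on isolation_days: with other inputs at their observed values, hospital_load = 2*isolation_days + 152. Solving for 150 gives isolation_days = -1, within [-1, 5].
Intervening on testing: hospital_load = 15*testing + 116. Reaching 150 requires testing = 34/15, not an integer.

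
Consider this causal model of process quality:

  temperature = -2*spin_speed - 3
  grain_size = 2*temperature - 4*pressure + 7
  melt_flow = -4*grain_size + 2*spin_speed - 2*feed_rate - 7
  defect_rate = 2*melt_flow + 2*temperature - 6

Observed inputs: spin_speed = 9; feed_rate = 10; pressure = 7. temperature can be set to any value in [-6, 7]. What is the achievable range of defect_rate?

Intervening on temperature fixes its value directly, overriding its dependence on spin_speed.
Substituting into the grain_size equation gives grain_size = 2*temperature - 21.
This gives melt_flow = -8*temperature + 75.
This gives defect_rate = -14*temperature + 144.
Linear in temperature, so extremes are at the endpoints: temperature = -6 gives defect_rate = 228; temperature = 7 gives defect_rate = 46.

46 to 228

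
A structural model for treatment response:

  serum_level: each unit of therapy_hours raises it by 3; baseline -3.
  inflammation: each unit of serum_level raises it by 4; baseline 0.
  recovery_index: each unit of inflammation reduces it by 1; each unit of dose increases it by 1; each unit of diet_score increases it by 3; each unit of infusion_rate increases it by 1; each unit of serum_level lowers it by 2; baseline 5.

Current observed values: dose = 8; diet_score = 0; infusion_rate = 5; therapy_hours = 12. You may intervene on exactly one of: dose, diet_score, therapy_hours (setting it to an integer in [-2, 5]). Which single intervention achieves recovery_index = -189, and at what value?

Intervening on dose: with other inputs at their observed values, recovery_index = dose - 188. Solving for -189 gives dose = -1, within [-2, 5].
Intervening on diet_score: recovery_index = 3*diet_score - 180. Reaching -189 requires diet_score = -3, outside [-2, 5].
Intervening on therapy_hours: recovery_index = -18*therapy_hours + 36. Reaching -189 requires therapy_hours = 25/2, not an integer.

set dose = -1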